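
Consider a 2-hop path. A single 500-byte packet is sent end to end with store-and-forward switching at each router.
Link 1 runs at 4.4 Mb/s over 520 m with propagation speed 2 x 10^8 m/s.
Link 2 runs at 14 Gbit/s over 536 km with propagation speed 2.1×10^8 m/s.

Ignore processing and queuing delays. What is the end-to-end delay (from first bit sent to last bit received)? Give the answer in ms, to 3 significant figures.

L = 500 × 8 = 4000 bits.
Transmission delays (L/R per hop): 0.909091, 0.000285714 ms; sum = 0.909377 ms.
Propagation delays (d/s per hop): 0.0026, 2.55238 ms; sum = 2.55498 ms.
End-to-end = 3.46 ms.

3.46 ms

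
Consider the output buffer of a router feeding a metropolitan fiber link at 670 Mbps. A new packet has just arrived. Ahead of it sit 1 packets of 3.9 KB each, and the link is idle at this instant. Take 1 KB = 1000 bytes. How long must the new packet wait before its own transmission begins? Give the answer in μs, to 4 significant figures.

Each queued packet: L/R = 31200/670000000 = 46.5672 μs.
1 queued → 46.5672 μs.
Queuing delay = 46.57 μs.

46.57 μs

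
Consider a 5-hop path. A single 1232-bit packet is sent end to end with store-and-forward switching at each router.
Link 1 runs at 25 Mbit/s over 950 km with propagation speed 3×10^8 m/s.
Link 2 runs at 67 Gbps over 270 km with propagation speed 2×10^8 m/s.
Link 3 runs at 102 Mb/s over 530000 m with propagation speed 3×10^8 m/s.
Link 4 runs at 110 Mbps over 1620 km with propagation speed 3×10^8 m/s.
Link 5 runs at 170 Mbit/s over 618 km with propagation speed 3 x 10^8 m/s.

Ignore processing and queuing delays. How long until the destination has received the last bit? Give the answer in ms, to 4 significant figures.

Transmission delays (L/R per hop): 0.04928, 1.83881e-05, 0.0120784, 0.0112, 0.00724706 ms; sum = 0.0798239 ms.
Propagation delays (d/s per hop): 3.16667, 1.35, 1.76667, 5.4, 2.06 ms; sum = 13.7433 ms.
End-to-end = 13.82 ms.

13.82 ms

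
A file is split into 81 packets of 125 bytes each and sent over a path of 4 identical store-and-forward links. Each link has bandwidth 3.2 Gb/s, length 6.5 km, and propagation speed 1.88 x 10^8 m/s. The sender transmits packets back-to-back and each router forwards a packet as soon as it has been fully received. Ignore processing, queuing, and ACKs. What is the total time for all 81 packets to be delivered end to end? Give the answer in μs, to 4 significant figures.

164.5 μs

Per-hop transmission t_tx = L/R = 1000/3200000000 = 0.3125 μs.
Per-hop propagation t_prop = 6500/188000000 = 34.5745 μs.
Pipeline fill: first packet needs 4·t_tx to clear all hops; remaining 80 packets each add one t_tx.
Total = (4+81-1)·t_tx + 4·t_prop = 84·0.3125 + 4·34.5745 = 164.5 μs.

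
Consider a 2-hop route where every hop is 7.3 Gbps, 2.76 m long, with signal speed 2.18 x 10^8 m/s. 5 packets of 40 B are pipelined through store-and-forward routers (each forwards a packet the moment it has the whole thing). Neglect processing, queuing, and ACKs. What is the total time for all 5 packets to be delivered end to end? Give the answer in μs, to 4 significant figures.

0.2883 μs

Per-hop transmission t_tx = L/R = 320/7300000000 = 0.0438356 μs.
Per-hop propagation t_prop = 2.76/2.18e+08 = 0.0126606 μs.
Pipeline fill: first packet needs 2·t_tx to clear all hops; remaining 4 packets each add one t_tx.
Total = (2+5-1)·t_tx + 2·t_prop = 6·0.0438356 + 2·0.0126606 = 0.2883 μs.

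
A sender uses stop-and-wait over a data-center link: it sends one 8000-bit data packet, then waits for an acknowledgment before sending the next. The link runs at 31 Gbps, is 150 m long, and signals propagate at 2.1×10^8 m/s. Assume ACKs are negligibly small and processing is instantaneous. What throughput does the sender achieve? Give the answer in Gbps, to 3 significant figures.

4.74 Gbps

t_tx = L/R = 8000/31000000000 = 2.58065e-07 s.
t_prop = 150/210000000 = 7.14286e-07 s; RTT = 1.42857e-06 s.
Cycle = t_tx + RTT = 1.68664e-06 s.
Throughput = L / cycle = 8000 / 1.68664e-06 = 4.74 Gbps.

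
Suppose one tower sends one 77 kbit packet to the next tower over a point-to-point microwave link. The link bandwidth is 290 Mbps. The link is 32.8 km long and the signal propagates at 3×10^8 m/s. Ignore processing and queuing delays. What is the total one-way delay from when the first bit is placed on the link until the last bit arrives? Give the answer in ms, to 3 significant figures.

0.375 ms

L = 77000 bits.
Transmission delay = L/R = 77000 / 290000000 = 0.265517 ms.
Propagation delay = d/s = 32800 m / 300000000 m/s = 0.109333 ms.
Total = 0.375 ms.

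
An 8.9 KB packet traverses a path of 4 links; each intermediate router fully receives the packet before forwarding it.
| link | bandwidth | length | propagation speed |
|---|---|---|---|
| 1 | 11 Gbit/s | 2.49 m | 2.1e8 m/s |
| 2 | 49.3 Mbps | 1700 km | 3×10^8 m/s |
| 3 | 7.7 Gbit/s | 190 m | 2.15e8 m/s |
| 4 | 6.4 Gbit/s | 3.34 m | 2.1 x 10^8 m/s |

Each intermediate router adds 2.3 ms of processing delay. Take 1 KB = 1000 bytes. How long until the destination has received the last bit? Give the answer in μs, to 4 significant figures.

L = 71200 bits.
Transmission delays (L/R per hop): 6.47273, 1444.22, 9.24675, 11.125 μs; sum = 1471.06 μs.
Propagation delays (d/s per hop): 0.0118571, 5666.67, 0.883721, 0.0159048 μs; sum = 5667.58 μs.
Processing at 3 router(s): 3 × 2.3 ms = 6900 μs.
End-to-end = 14040 μs.

14040 μs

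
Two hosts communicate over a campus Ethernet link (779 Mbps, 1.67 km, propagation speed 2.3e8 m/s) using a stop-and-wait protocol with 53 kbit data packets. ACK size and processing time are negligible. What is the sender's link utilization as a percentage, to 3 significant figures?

t_tx = L/R = 53000/779000000 = 6.80359e-05 s.
t_prop = 1670/2.3e+08 = 7.26087e-06 s; RTT = 1.45217e-05 s.
Cycle = t_tx + RTT = 8.25577e-05 s.
Utilization = t_tx / cycle = 6.80359e-05/8.25577e-05 = 82.4 %.

82.4 %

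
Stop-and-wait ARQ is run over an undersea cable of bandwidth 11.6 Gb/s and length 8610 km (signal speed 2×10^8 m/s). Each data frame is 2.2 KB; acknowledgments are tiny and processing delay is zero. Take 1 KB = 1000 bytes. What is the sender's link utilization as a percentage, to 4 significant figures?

t_tx = L/R = 17600/11600000000 = 1.51724e-06 s.
t_prop = 8610000/200000000 = 0.04305 s; RTT = 0.0861 s.
Cycle = t_tx + RTT = 0.0861015 s.
Utilization = t_tx / cycle = 1.51724e-06/0.0861015 = 0.001762 %.

0.001762 %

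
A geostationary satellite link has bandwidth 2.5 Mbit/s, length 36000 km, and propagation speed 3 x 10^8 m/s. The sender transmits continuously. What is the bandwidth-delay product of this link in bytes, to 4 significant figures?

Propagation delay = 36000000 / 300000000 = 0.12 s.
BDP = R × t_prop = 2500000 × 0.12 = 300000 bits.
In bytes: 300000/8 = 37500 bytes.

37500 bytes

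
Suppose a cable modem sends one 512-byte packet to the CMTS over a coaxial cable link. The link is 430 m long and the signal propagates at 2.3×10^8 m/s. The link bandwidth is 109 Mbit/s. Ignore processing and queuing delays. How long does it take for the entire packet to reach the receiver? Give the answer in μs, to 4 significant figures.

L = 512 × 8 = 4096 bits.
Transmission delay = L/R = 4096 / 109000000 = 37.578 μs.
Propagation delay = d/s = 430 m / 2.3e+08 m/s = 1.86957 μs.
Total = 39.45 μs.

39.45 μs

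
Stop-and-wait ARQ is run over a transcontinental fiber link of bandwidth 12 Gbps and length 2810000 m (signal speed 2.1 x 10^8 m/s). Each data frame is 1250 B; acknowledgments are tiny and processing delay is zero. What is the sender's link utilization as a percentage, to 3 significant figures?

t_tx = L/R = 10000/12000000000 = 8.33333e-07 s.
t_prop = 2810000/210000000 = 0.013381 s; RTT = 0.0267619 s.
Cycle = t_tx + RTT = 0.0267627 s.
Utilization = t_tx / cycle = 8.33333e-07/0.0267627 = 0.00311 %.

0.00311 %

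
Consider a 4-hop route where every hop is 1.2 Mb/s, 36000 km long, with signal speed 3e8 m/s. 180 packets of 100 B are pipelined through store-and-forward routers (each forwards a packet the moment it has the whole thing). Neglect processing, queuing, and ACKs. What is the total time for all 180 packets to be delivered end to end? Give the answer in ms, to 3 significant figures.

602 ms

Per-hop transmission t_tx = L/R = 800/1200000 = 0.666667 ms.
Per-hop propagation t_prop = 36000000/300000000 = 120 ms.
Pipeline fill: first packet needs 4·t_tx to clear all hops; remaining 179 packets each add one t_tx.
Total = (4+180-1)·t_tx + 4·t_prop = 183·0.666667 + 4·120 = 602 ms.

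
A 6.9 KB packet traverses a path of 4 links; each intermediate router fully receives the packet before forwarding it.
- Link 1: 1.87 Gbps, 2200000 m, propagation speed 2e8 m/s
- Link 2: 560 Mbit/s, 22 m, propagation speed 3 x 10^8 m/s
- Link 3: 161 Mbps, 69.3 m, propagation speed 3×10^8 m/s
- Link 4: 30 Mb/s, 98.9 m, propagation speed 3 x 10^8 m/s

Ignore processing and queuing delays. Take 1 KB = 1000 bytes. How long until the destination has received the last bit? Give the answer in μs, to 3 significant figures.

13300 μs

L = 55200 bits.
Transmission delays (L/R per hop): 29.5187, 98.5714, 342.857, 1840 μs; sum = 2310.95 μs.
Propagation delays (d/s per hop): 11000, 0.0733333, 0.231, 0.329667 μs; sum = 11000.6 μs.
End-to-end = 13300 μs.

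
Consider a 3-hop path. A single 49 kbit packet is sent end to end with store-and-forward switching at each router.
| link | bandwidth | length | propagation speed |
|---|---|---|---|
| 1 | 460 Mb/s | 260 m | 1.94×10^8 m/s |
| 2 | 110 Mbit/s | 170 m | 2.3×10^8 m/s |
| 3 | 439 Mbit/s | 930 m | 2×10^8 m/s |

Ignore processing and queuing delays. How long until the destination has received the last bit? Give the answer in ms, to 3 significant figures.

0.670 ms

L = 49000 bits.
Transmission delays (L/R per hop): 0.106522, 0.445455, 0.111617 ms; sum = 0.663594 ms.
Propagation delays (d/s per hop): 0.00134021, 0.00073913, 0.00465 ms; sum = 0.00672934 ms.
End-to-end = 0.670 ms.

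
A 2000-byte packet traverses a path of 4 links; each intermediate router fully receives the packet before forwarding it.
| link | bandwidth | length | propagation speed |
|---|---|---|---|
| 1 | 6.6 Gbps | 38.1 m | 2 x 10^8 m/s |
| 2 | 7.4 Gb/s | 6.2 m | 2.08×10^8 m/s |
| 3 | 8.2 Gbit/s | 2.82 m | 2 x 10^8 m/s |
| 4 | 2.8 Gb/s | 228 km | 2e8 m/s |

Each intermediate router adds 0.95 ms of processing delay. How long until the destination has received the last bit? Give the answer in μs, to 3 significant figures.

4000 μs

L = 2000 × 8 = 16000 bits.
Transmission delays (L/R per hop): 2.42424, 2.16216, 1.95122, 5.71429 μs; sum = 12.2519 μs.
Propagation delays (d/s per hop): 0.1905, 0.0298077, 0.0141, 1140 μs; sum = 1140.23 μs.
Processing at 3 router(s): 3 × 0.95 ms = 2850 μs.
End-to-end = 4000 μs.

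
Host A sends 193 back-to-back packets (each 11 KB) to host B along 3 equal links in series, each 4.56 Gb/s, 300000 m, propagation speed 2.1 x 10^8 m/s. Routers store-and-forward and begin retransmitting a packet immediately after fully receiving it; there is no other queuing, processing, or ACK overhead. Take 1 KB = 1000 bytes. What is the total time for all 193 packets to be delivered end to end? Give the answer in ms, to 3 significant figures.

Per-hop transmission t_tx = L/R = 88000/4560000000 = 0.0192982 ms.
Per-hop propagation t_prop = 300000/210000000 = 1.42857 ms.
Pipeline fill: first packet needs 3·t_tx to clear all hops; remaining 192 packets each add one t_tx.
Total = (3+193-1)·t_tx + 3·t_prop = 195·0.0192982 + 3·1.42857 = 8.05 ms.

8.05 ms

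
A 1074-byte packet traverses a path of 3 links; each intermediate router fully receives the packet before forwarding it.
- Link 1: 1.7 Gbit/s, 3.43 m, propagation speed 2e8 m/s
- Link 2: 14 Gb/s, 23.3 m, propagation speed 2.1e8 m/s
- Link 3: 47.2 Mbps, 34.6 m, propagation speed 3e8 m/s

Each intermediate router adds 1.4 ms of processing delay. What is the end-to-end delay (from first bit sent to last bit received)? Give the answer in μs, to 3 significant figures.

2990 μs

L = 1074 × 8 = 8592 bits.
Transmission delays (L/R per hop): 5.05412, 0.613714, 182.034 μs; sum = 187.702 μs.
Propagation delays (d/s per hop): 0.01715, 0.110952, 0.115333 μs; sum = 0.243436 μs.
Processing at 2 router(s): 2 × 1.4 ms = 2800 μs.
End-to-end = 2990 μs.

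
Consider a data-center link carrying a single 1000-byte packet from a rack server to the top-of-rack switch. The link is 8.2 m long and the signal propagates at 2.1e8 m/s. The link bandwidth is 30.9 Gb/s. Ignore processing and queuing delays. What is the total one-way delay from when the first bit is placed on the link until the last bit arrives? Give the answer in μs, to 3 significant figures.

0.298 μs

L = 1000 × 8 = 8000 bits.
Transmission delay = L/R = 8000 / 30900000000 = 0.2589 μs.
Propagation delay = d/s = 8.2 m / 210000000 m/s = 0.0390476 μs.
Total = 0.298 μs.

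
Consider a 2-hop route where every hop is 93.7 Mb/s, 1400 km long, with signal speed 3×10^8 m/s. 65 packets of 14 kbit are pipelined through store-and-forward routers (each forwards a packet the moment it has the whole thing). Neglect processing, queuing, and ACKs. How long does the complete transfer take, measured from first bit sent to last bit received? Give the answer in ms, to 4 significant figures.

Per-hop transmission t_tx = L/R = 14000/93700000 = 0.149413 ms.
Per-hop propagation t_prop = 1400000/300000000 = 4.66667 ms.
Pipeline fill: first packet needs 2·t_tx to clear all hops; remaining 64 packets each add one t_tx.
Total = (2+65-1)·t_tx + 2·t_prop = 66·0.149413 + 2·4.66667 = 19.19 ms.

19.19 ms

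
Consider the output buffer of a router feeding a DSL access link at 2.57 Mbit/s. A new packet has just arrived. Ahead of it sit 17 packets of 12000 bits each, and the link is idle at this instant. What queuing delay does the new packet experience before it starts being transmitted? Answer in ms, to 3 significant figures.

79.4 ms

Each queued packet: L/R = 12000/2570000 = 4.66926 ms.
17 queued → 79.3774 ms.
Queuing delay = 79.4 ms.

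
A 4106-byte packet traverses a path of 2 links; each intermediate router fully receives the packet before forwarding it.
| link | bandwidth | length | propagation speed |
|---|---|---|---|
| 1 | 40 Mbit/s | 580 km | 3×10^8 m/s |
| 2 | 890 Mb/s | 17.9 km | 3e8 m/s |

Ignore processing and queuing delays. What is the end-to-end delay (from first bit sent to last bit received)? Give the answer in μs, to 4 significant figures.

2851 μs

L = 4106 × 8 = 32848 bits.
Transmission delays (L/R per hop): 821.2, 36.9079 μs; sum = 858.108 μs.
Propagation delays (d/s per hop): 1933.33, 59.6667 μs; sum = 1993 μs.
End-to-end = 2851 μs.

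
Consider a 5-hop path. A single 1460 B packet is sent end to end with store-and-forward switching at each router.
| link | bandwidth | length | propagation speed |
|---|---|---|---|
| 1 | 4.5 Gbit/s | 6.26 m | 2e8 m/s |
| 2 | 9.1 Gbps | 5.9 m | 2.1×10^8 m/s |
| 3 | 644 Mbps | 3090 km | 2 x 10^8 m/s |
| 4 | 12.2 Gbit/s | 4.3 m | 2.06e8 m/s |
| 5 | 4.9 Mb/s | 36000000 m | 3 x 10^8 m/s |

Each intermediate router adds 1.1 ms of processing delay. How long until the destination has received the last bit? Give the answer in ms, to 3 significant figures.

142 ms

L = 1460 × 8 = 11680 bits.
Transmission delays (L/R per hop): 0.00259556, 0.00128352, 0.0181366, 0.000957377, 2.38367 ms; sum = 2.40665 ms.
Propagation delays (d/s per hop): 3.13e-05, 2.80952e-05, 15.45, 2.08738e-05, 120 ms; sum = 135.45 ms.
Processing at 4 router(s): 4 × 1.1 ms = 4.4 ms.
End-to-end = 142 ms.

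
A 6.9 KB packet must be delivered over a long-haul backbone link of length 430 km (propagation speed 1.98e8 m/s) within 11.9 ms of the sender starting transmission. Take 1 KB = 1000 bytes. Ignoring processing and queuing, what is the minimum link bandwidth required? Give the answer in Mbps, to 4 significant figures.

5.674 Mbps

L = 55200 bits.
Propagation delay = 430000 / 198000000 = 2.17172 ms.
Transmission budget = 11.9 − 2.17172 = 9.72828 ms.
R ≥ L / t_tx = 55200 bits / 0.00972828 s = 5.674 Mbps.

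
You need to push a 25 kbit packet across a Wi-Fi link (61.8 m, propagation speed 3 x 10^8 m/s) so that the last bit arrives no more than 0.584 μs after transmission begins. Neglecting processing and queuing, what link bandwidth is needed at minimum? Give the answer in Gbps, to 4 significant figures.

Propagation delay = 61.8 / 300000000 = 0.206 μs.
Transmission budget = 0.584 − 0.206 = 0.378 μs.
R ≥ L / t_tx = 25000 bits / 3.78e-07 s = 66.14 Gbps.

66.14 Gbps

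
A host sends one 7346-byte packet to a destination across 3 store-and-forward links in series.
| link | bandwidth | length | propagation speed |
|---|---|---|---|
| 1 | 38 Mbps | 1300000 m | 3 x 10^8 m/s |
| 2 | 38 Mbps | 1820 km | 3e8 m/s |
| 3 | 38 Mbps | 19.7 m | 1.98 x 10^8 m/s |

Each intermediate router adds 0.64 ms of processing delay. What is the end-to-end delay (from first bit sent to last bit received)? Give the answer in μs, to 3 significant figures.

L = 7346 × 8 = 58768 bits.
Transmission delay per hop = L/R = 58768/38000000 = 1546.53 μs; 3 hops → 4639.58 μs.
Propagation delays (d/s per hop): 4333.33, 6066.67, 0.0994949 μs; sum = 10400.1 μs.
Processing at 2 router(s): 2 × 0.64 ms = 1280 μs.
End-to-end = 16300 μs.

16300 μs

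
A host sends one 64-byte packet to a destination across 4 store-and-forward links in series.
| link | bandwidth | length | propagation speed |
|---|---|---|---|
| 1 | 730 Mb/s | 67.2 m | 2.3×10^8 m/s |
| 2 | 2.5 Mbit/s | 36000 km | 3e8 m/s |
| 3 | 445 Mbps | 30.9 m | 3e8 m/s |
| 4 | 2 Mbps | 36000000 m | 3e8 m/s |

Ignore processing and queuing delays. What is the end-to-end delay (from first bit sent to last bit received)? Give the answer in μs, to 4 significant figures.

240500 μs

L = 64 × 8 = 512 bits.
Transmission delays (L/R per hop): 0.70137, 204.8, 1.15056, 256 μs; sum = 462.652 μs.
Propagation delays (d/s per hop): 0.292174, 120000, 0.103, 120000 μs; sum = 240000 μs.
End-to-end = 240500 μs.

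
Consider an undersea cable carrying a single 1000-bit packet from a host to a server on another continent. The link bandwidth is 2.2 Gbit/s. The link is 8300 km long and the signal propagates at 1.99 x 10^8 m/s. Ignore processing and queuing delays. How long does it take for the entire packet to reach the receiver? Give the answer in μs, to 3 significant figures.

Transmission delay = L/R = 1000 / 2200000000 = 0.454545 μs.
Propagation delay = d/s = 8300000 m / 199000000 m/s = 41708.5 μs.
Total = 41700 μs.

41700 μs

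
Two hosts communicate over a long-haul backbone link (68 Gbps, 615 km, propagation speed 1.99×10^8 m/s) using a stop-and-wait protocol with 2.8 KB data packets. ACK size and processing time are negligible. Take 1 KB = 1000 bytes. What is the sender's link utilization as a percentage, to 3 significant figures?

t_tx = L/R = 22400/68000000000 = 3.29412e-07 s.
t_prop = 615000/199000000 = 0.00309045 s; RTT = 0.0061809 s.
Cycle = t_tx + RTT = 0.00618123 s.
Utilization = t_tx / cycle = 3.29412e-07/0.00618123 = 0.00533 %.

0.00533 %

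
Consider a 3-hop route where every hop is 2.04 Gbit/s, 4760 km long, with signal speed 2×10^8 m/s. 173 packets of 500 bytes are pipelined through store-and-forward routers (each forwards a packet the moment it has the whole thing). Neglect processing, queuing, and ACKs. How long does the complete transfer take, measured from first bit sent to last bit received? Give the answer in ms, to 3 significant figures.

71.7 ms

Per-hop transmission t_tx = L/R = 4000/2040000000 = 0.00196078 ms.
Per-hop propagation t_prop = 4760000/200000000 = 23.8 ms.
Pipeline fill: first packet needs 3·t_tx to clear all hops; remaining 172 packets each add one t_tx.
Total = (3+173-1)·t_tx + 3·t_prop = 175·0.00196078 + 3·23.8 = 71.7 ms.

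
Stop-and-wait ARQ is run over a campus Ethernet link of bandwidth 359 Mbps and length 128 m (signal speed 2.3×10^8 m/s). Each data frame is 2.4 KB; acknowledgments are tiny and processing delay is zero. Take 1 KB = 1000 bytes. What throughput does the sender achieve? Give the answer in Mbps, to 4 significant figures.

351.7 Mbps

t_tx = L/R = 19200/359000000 = 5.34819e-05 s.
t_prop = 128/2.3e+08 = 5.56522e-07 s; RTT = 1.11304e-06 s.
Cycle = t_tx + RTT = 5.45949e-05 s.
Throughput = L / cycle = 19200 / 5.45949e-05 = 351.7 Mbps.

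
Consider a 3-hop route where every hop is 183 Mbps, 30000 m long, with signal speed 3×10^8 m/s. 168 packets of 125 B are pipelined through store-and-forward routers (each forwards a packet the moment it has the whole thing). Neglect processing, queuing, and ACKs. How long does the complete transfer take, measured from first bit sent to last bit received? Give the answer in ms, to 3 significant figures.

1.23 ms

Per-hop transmission t_tx = L/R = 1000/183000000 = 0.00546448 ms.
Per-hop propagation t_prop = 30000/300000000 = 0.1 ms.
Pipeline fill: first packet needs 3·t_tx to clear all hops; remaining 167 packets each add one t_tx.
Total = (3+168-1)·t_tx + 3·t_prop = 170·0.00546448 + 3·0.1 = 1.23 ms.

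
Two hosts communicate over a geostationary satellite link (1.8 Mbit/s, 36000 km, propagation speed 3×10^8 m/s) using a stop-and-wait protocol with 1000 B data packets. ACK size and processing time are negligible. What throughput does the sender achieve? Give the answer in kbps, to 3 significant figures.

32.7 kbps

t_tx = L/R = 8000/1800000 = 0.00444444 s.
t_prop = 36000000/300000000 = 0.12 s; RTT = 0.24 s.
Cycle = t_tx + RTT = 0.244444 s.
Throughput = L / cycle = 8000 / 0.244444 = 32.7 kbps.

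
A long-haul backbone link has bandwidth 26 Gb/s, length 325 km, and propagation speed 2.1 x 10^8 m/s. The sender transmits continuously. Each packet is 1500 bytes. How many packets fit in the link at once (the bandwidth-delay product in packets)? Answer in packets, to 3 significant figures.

Propagation delay = 325000 / 210000000 = 0.00154762 s.
BDP = R × t_prop = 26000000000 × 0.00154762 = 40238100 bits.
In packets of 12000 bits: 3350 packets.

3350 packets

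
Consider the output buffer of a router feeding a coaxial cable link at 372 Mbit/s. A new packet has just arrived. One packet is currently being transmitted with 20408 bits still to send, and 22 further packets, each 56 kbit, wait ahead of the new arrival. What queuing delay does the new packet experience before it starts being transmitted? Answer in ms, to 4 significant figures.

Each queued packet: L/R = 56000/372000000 = 0.150538 ms.
22 queued → 3.31183 ms.
Plus remaining 20408 bits of current packet: 0.0548602 ms.
Queuing delay = 3.367 ms.

3.367 ms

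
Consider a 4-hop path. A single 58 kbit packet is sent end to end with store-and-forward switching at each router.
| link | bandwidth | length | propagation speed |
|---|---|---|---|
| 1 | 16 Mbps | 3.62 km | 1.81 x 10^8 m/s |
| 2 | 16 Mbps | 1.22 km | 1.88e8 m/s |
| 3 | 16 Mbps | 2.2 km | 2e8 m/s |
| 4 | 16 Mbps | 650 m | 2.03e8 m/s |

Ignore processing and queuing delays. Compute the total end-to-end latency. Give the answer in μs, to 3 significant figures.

14500 μs

L = 58000 bits.
Transmission delay per hop = L/R = 58000/16000000 = 3625 μs; 4 hops → 14500 μs.
Propagation delays (d/s per hop): 20, 6.48936, 11, 3.20197 μs; sum = 40.6913 μs.
End-to-end = 14500 μs.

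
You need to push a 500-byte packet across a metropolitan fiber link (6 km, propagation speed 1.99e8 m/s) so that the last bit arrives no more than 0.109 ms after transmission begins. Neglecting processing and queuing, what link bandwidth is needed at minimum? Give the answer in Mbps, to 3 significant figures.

L = 4000 bits.
Propagation delay = 6000 / 199000000 = 0.0301508 ms.
Transmission budget = 0.109 − 0.0301508 = 0.0788492 ms.
R ≥ L / t_tx = 4000 bits / 7.88492e-05 s = 50.7 Mbps.

50.7 Mbps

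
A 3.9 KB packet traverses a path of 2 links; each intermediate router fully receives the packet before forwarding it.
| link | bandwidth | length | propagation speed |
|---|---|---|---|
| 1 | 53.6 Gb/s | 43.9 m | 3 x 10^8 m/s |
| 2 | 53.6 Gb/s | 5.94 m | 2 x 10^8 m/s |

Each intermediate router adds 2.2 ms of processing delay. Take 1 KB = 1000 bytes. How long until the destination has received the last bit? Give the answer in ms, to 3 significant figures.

L = 31200 bits.
Transmission delay per hop = L/R = 31200/53600000000 = 0.00058209 ms; 2 hops → 0.00116418 ms.
Propagation delays (d/s per hop): 0.000146333, 2.97e-05 ms; sum = 0.000176033 ms.
Processing at 1 router(s): 1 × 2.2 ms = 2.2 ms.
End-to-end = 2.20 ms.

2.20 ms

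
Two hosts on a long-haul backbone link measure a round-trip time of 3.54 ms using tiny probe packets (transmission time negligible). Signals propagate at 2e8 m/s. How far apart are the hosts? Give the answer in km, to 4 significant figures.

One-way propagation = RTT/2 = 1.77 ms.
d = s × t = 200000000 × 0.00177 = 354.0 km.

354.0 km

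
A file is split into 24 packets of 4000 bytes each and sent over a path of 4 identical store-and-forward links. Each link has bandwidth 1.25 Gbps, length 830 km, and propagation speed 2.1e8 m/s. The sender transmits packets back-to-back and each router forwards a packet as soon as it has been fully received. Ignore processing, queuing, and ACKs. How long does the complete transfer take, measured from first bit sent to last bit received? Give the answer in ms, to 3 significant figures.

Per-hop transmission t_tx = L/R = 32000/1250000000 = 0.0256 ms.
Per-hop propagation t_prop = 830000/210000000 = 3.95238 ms.
Pipeline fill: first packet needs 4·t_tx to clear all hops; remaining 23 packets each add one t_tx.
Total = (4+24-1)·t_tx + 4·t_prop = 27·0.0256 + 4·3.95238 = 16.5 ms.

16.5 ms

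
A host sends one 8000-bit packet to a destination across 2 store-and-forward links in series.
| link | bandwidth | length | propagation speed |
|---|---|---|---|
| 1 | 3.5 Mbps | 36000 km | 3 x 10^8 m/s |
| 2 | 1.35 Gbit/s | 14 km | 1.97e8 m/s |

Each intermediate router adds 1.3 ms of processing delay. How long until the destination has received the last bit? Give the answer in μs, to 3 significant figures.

124000 μs

Transmission delays (L/R per hop): 2285.71, 5.92593 μs; sum = 2291.64 μs.
Propagation delays (d/s per hop): 120000, 71.066 μs; sum = 120071 μs.
Processing at 1 router(s): 1 × 1.3 ms = 1300 μs.
End-to-end = 124000 μs.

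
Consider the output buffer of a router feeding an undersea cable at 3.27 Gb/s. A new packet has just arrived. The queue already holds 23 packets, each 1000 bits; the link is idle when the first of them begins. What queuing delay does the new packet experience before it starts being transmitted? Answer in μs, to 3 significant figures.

Each queued packet: L/R = 1000/3270000000 = 0.30581 μs.
23 queued → 7.03364 μs.
Queuing delay = 7.03 μs.

7.03 μs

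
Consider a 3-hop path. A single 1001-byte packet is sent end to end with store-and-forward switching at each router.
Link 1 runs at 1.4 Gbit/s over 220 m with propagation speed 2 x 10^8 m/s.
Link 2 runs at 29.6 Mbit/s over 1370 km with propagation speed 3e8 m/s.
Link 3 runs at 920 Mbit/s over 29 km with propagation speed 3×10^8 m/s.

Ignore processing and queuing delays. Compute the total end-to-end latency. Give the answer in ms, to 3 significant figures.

L = 1001 × 8 = 8008 bits.
Transmission delays (L/R per hop): 0.00572, 0.270541, 0.00870435 ms; sum = 0.284965 ms.
Propagation delays (d/s per hop): 0.0011, 4.56667, 0.0966667 ms; sum = 4.66443 ms.
End-to-end = 4.95 ms.

4.95 ms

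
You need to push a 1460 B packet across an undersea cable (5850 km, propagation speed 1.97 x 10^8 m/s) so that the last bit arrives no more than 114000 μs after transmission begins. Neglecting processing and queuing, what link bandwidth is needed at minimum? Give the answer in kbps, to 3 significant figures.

139 kbps

L = 11680 bits.
Propagation delay = 5850000 / 197000000 = 29695.4 μs.
Transmission budget = 114000 − 29695.4 = 84304.6 μs.
R ≥ L / t_tx = 11680 bits / 0.0843046 s = 139 kbps.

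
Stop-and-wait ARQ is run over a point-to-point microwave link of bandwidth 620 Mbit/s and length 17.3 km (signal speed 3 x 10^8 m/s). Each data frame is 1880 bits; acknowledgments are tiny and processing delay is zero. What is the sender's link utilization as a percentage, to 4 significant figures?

t_tx = L/R = 1880/620000000 = 3.03226e-06 s.
t_prop = 17300/300000000 = 5.76667e-05 s; RTT = 0.000115333 s.
Cycle = t_tx + RTT = 0.000118366 s.
Utilization = t_tx / cycle = 3.03226e-06/0.000118366 = 2.562 %.

2.562 %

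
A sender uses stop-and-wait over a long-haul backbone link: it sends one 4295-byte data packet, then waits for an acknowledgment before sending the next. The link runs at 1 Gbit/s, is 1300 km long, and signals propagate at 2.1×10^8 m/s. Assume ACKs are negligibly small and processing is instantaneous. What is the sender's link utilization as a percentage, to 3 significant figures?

0.277 %

t_tx = L/R = 34360/1000000000 = 3.436e-05 s.
t_prop = 1300000/210000000 = 0.00619048 s; RTT = 0.012381 s.
Cycle = t_tx + RTT = 0.0124153 s.
Utilization = t_tx / cycle = 3.436e-05/0.0124153 = 0.277 %.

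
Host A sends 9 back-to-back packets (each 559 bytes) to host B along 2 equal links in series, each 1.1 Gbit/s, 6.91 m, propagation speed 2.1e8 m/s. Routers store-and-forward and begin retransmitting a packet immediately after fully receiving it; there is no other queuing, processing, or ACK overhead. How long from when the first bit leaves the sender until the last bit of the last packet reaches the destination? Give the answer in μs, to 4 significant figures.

40.72 μs

Per-hop transmission t_tx = L/R = 4472/1100000000 = 4.06545 μs.
Per-hop propagation t_prop = 6.91/210000000 = 0.0329048 μs.
Pipeline fill: first packet needs 2·t_tx to clear all hops; remaining 8 packets each add one t_tx.
Total = (2+9-1)·t_tx + 2·t_prop = 10·4.06545 + 2·0.0329048 = 40.72 μs.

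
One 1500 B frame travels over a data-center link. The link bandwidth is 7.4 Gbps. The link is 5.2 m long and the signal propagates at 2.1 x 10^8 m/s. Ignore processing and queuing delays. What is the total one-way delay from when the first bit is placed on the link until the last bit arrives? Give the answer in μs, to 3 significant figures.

1.65 μs

L = 1500 × 8 = 12000 bits.
Transmission delay = L/R = 12000 / 7400000000 = 1.62162 μs.
Propagation delay = d/s = 5.2 m / 210000000 m/s = 0.0247619 μs.
Total = 1.65 μs.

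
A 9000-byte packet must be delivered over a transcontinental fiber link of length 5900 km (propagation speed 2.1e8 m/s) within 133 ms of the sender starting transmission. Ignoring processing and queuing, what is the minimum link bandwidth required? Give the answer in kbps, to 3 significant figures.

L = 72000 bits.
Propagation delay = 5900000 / 210000000 = 28.0952 ms.
Transmission budget = 133 − 28.0952 = 104.905 ms.
R ≥ L / t_tx = 72000 bits / 0.104905 s = 686 kbps.

686 kbps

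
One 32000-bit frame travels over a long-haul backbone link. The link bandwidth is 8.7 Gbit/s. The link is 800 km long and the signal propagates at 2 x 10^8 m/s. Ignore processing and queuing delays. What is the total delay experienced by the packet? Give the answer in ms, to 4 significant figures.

4.004 ms

Transmission delay = L/R = 32000 / 8700000000 = 0.00367816 ms.
Propagation delay = d/s = 800000 m / 200000000 m/s = 4 ms.
Total = 4.004 ms.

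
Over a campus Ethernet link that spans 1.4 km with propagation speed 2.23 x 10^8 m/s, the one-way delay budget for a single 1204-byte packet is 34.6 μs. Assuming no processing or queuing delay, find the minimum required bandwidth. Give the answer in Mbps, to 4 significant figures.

L = 9632 bits.
Propagation delay = 1400 / 223000000 = 6.27803 μs.
Transmission budget = 34.6 − 6.27803 = 28.322 μs.
R ≥ L / t_tx = 9632 bits / 2.8322e-05 s = 340.1 Mbps.

340.1 Mbps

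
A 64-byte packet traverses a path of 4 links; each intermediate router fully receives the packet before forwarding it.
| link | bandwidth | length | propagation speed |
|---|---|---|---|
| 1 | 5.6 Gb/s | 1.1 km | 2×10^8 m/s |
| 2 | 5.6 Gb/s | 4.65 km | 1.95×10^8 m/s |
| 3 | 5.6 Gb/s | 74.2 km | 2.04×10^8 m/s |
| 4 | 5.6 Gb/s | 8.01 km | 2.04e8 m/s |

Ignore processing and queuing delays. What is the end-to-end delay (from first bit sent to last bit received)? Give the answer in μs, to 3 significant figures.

L = 64 × 8 = 512 bits.
Transmission delay per hop = L/R = 512/5600000000 = 0.0914286 μs; 4 hops → 0.365714 μs.
Propagation delays (d/s per hop): 5.5, 23.8462, 363.725, 39.2647 μs; sum = 432.336 μs.
End-to-end = 433 μs.

433 μs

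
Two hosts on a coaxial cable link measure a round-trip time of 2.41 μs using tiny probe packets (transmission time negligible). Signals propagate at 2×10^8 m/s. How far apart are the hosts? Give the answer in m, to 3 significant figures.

One-way propagation = RTT/2 = 1.205 μs.
d = s × t = 200000000 × 1.205e-06 = 241 m.

241 m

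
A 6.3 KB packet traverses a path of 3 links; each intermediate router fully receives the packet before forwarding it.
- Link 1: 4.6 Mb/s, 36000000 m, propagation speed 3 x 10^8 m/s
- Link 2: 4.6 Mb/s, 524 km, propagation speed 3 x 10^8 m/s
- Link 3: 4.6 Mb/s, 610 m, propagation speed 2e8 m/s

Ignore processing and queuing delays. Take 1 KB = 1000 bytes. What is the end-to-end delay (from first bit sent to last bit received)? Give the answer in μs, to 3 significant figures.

L = 50400 bits.
Transmission delay per hop = L/R = 50400/4600000 = 10956.5 μs; 3 hops → 32869.6 μs.
Propagation delays (d/s per hop): 120000, 1746.67, 3.05 μs; sum = 121750 μs.
End-to-end = 155000 μs.

155000 μs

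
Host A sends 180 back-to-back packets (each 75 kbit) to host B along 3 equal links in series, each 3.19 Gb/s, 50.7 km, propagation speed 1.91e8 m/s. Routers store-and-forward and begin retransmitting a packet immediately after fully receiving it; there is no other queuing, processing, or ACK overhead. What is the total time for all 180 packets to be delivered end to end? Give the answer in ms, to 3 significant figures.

5.08 ms

Per-hop transmission t_tx = L/R = 75000/3190000000 = 0.023511 ms.
Per-hop propagation t_prop = 50700/191000000 = 0.265445 ms.
Pipeline fill: first packet needs 3·t_tx to clear all hops; remaining 179 packets each add one t_tx.
Total = (3+180-1)·t_tx + 3·t_prop = 182·0.023511 + 3·0.265445 = 5.08 ms.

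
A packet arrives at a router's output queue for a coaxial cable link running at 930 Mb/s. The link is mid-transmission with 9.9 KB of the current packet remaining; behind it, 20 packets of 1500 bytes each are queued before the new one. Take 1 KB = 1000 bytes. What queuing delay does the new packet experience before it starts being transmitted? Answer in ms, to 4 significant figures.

Each queued packet: L/R = 12000/930000000 = 0.0129032 ms.
20 queued → 0.258065 ms.
Plus remaining 79200 bits of current packet: 0.0851613 ms.
Queuing delay = 0.3432 ms.

0.3432 ms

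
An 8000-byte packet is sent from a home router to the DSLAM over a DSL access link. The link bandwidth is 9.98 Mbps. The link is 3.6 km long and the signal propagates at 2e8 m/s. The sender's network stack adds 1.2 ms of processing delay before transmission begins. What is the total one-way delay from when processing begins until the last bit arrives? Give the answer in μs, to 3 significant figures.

L = 8000 × 8 = 64000 bits.
Transmission delay = L/R = 64000 / 9980000 = 6412.83 μs.
Propagation delay = d/s = 3600 m / 200000000 m/s = 18 μs.
Plus processing delay 1.2 ms = 1200 μs.
Total = 7630 μs.

7630 μs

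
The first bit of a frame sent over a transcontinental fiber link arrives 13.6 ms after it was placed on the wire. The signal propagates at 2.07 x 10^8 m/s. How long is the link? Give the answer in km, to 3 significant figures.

2820 km

d = s × t_prop = 2.07e+08 × 0.0136 = 2820 km.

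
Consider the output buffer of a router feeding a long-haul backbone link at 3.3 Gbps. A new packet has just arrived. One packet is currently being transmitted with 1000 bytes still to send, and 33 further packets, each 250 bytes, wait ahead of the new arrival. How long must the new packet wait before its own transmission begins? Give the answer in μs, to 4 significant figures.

Each queued packet: L/R = 2000/3300000000 = 0.606061 μs.
33 queued → 20 μs.
Plus remaining 8000 bits of current packet: 2.42424 μs.
Queuing delay = 22.42 μs.

22.42 μs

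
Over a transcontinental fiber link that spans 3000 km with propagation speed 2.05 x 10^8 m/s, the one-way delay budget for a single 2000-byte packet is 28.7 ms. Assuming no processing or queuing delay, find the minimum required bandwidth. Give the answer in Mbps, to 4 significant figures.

1.138 Mbps

L = 16000 bits.
Propagation delay = 3000000 / 2.05e+08 = 14.6341 ms.
Transmission budget = 28.7 − 14.6341 = 14.0659 ms.
R ≥ L / t_tx = 16000 bits / 0.0140659 s = 1.138 Mbps.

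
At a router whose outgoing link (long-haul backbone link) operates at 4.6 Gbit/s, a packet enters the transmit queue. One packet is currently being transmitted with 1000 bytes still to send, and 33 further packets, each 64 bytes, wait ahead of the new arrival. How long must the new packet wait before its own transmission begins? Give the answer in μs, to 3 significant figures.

5.41 μs

Each queued packet: L/R = 512/4600000000 = 0.111304 μs.
33 queued → 3.67304 μs.
Plus remaining 8000 bits of current packet: 1.73913 μs.
Queuing delay = 5.41 μs.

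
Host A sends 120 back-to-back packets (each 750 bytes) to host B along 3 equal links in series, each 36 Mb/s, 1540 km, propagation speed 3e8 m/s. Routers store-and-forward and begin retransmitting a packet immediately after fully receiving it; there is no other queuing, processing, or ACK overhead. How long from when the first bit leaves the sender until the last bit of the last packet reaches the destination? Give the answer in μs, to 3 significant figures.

35700 μs

Per-hop transmission t_tx = L/R = 6000/36000000 = 166.667 μs.
Per-hop propagation t_prop = 1540000/300000000 = 5133.33 μs.
Pipeline fill: first packet needs 3·t_tx to clear all hops; remaining 119 packets each add one t_tx.
Total = (3+120-1)·t_tx + 3·t_prop = 122·166.667 + 3·5133.33 = 35700 μs.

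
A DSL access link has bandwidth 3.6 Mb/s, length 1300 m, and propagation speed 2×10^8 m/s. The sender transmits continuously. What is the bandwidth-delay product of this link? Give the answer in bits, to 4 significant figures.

Propagation delay = 1300 / 200000000 = 6.5e-06 s.
BDP = R × t_prop = 3600000 × 6.5e-06 = 23.4 bits.

23.40 bits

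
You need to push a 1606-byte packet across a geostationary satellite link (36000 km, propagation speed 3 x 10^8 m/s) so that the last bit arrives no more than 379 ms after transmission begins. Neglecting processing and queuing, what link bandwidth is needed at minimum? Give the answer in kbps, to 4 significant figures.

L = 12848 bits.
Propagation delay = 36000000 / 300000000 = 120 ms.
Transmission budget = 379 − 120 = 259 ms.
R ≥ L / t_tx = 12848 bits / 0.259 s = 49.61 kbps.

49.61 kbps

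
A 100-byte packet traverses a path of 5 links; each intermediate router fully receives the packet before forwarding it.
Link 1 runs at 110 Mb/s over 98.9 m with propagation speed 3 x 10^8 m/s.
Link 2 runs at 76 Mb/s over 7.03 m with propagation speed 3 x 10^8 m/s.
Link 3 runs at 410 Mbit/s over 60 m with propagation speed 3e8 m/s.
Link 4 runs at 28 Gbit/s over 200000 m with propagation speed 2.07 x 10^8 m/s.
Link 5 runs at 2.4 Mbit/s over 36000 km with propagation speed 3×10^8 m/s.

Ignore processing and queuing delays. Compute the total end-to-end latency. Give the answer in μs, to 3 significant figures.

L = 100 × 8 = 800 bits.
Transmission delays (L/R per hop): 7.27273, 10.5263, 1.95122, 0.0285714, 333.333 μs; sum = 353.112 μs.
Propagation delays (d/s per hop): 0.329667, 0.0234333, 0.2, 966.184, 120000 μs; sum = 120967 μs.
End-to-end = 121000 μs.

121000 μs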